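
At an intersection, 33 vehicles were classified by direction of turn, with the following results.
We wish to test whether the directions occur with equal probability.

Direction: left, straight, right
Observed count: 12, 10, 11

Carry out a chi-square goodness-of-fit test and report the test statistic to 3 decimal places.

0.182

Under H₀ each category has probability 1/3, so each expected count is 33/3 = 11.
cat           O        E   (O−E)²/E
left         12       11     0.0909
straight     10       11     0.0909
right        11       11     0.0000
Sum = 0.182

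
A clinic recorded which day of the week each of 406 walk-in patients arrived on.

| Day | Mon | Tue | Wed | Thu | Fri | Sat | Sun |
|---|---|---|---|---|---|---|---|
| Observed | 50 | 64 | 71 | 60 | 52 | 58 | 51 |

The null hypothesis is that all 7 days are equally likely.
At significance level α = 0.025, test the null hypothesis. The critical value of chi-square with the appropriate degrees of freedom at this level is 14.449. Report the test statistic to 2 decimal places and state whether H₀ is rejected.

6.17; do not reject

Expected count for each of the 7 categories: 406/7 = 58.
χ² = (50−58)²/58 + (64−58)²/58 + (71−58)²/58 + (60−58)²/58 + (52−58)²/58 + (58−58)²/58 + (51−58)²/58
   = 1.103 + 0.621 + 2.914 + 0.069 + 0.621 + 0.000 + 0.845
Sum = 6.17
df = 6. Since 6.17 < 14.449, we do not reject H₀.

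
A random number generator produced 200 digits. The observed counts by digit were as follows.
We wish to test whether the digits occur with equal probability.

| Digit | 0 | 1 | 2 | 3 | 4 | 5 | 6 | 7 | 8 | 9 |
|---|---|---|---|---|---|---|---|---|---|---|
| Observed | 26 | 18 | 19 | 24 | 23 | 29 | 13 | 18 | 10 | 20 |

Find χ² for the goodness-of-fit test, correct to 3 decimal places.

Under H₀ each category has probability 1/10, so each expected count is 200/10 = 20.
cat         O        E   (O−E)²/E
0          26       20     1.8000
1          18       20     0.2000
2          19       20     0.0500
3          24       20     0.8000
4          23       20     0.4500
5          29       20     4.0500
6          13       20     2.4500
7          18       20     0.2000
8          10       20     5.0000
9          20       20     0.0000
Sum = 15.000

15.000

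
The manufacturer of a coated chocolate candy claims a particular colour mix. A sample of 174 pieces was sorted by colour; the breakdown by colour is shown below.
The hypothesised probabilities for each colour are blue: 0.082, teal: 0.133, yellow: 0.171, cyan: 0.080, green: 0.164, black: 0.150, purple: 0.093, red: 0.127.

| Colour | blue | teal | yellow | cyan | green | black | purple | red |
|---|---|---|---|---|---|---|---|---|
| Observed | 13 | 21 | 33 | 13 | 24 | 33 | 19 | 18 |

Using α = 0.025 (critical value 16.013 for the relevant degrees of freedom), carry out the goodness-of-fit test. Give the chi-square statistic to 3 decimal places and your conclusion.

Expected counts E_i = n·p_i: 174×0.082 = 14.268, 174×0.133 = 23.142, 174×0.171 = 29.754, 174×0.080 = 13.92, 174×0.164 = 28.536, 174×0.150 = 26.1, 174×0.093 = 16.182, 174×0.127 = 22.098.
blue: (13 − 14.268)²/14.268 = 1.607824/14.268 = 0.1127
teal: (21 − 23.142)²/23.142 = 4.588164/23.142 = 0.1983
yellow: (33 − 29.754)²/29.754 = 10.536516/29.754 = 0.3541
cyan: (13 − 13.92)²/13.92 = 0.8464/13.92 = 0.0608
green: (24 − 28.536)²/28.536 = 20.575296/28.536 = 0.7210
black: (33 − 26.1)²/26.1 = 47.61/26.1 = 1.8241
purple: (19 − 16.182)²/16.182 = 7.941124/16.182 = 0.4907
red: (18 − 22.098)²/22.098 = 16.793604/22.098 = 0.7600
Sum = 4.522
df = 7. Since 4.522 < 16.013, we do not reject H₀.

4.522; do not reject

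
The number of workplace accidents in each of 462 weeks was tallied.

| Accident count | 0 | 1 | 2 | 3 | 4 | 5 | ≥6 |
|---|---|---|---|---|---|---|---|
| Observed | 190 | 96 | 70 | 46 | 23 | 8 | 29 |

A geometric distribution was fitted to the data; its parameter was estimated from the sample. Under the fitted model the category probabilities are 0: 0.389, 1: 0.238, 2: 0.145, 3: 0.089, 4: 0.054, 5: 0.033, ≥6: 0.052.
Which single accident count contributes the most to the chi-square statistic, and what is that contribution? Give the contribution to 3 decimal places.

5, 3.444

Expected counts E_i = n·p_i: 462×0.389 = 179.718, 462×0.238 = 109.956, 462×0.145 = 66.99, 462×0.089 = 41.118, 462×0.054 = 24.948, 462×0.033 = 15.246, 462×0.052 = 24.024.
0: (190 − 179.718)²/179.718 = 105.719524/179.718 = 0.5883
1: (96 − 109.956)²/109.956 = 194.769936/109.956 = 1.7713
2: (70 − 66.99)²/66.99 = 9.0601/66.99 = 0.1352
3: (46 − 41.118)²/41.118 = 23.833924/41.118 = 0.5796
4: (23 − 24.948)²/24.948 = 3.794704/24.948 = 0.1521
5: (8 − 15.246)²/15.246 = 52.504516/15.246 = 3.4438
≥6: (29 − 24.024)²/24.024 = 24.760576/24.024 = 1.0307
The largest term is for 5: 3.444.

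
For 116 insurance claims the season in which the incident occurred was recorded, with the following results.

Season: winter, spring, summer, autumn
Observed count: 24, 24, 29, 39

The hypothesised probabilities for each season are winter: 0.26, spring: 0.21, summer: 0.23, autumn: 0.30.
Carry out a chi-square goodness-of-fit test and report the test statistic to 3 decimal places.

Expected counts E_i = n·p_i: 116×0.26 = 30.16, 116×0.21 = 24.36, 116×0.23 = 26.68, 116×0.30 = 34.8.
χ² = (24−30.16)²/30.16 + (24−24.36)²/24.36 + (29−26.68)²/26.68 + (39−34.8)²/34.8
   = 1.2581 + 0.0053 + 0.2017 + 0.5069
Sum = 1.972

1.972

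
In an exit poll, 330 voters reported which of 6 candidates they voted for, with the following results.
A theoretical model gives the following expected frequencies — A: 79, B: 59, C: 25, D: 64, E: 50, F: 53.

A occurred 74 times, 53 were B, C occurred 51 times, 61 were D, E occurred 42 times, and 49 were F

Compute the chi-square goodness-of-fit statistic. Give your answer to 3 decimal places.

29.689

A: (74 − 79)²/79 = 25/79 = 0.3165
B: (53 − 59)²/59 = 36/59 = 0.6102
C: (51 − 25)²/25 = 676/25 = 27.0400
D: (61 − 64)²/64 = 9/64 = 0.1406
E: (42 − 50)²/50 = 64/50 = 1.2800
F: (49 − 53)²/53 = 16/53 = 0.3019
Sum = 29.689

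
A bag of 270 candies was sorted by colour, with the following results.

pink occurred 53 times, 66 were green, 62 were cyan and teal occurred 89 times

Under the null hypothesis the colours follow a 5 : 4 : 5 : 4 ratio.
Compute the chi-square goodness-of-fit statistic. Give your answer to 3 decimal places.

Ratio total = 18. Expected counts: 270×5/18 = 75, 270×4/18 = 60, 270×5/18 = 75, 270×4/18 = 60.
χ² = (53−75)²/75 + (66−60)²/60 + (62−75)²/75 + (89−60)²/60
   = 6.4533 + 0.6000 + 2.2533 + 14.0167
Sum = 23.323

23.323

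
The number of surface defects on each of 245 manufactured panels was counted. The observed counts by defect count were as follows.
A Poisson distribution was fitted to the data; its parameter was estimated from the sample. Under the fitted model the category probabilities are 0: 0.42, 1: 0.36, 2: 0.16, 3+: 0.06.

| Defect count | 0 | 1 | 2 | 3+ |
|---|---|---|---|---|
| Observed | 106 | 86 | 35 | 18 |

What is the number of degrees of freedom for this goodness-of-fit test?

2

There are k = 4 categories and 1 parameter estimated from the data, so df = 4 − 1 − 1 = 2.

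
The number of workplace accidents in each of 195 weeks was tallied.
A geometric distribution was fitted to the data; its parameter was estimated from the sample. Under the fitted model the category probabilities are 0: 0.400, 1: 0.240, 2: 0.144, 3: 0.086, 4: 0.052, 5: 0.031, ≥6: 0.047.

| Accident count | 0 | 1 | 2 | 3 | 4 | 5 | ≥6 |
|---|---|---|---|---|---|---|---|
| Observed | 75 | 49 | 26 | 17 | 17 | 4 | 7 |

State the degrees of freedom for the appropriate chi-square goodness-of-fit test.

There are k = 7 categories and 1 parameter estimated from the data, so df = 7 − 1 − 1 = 5.

5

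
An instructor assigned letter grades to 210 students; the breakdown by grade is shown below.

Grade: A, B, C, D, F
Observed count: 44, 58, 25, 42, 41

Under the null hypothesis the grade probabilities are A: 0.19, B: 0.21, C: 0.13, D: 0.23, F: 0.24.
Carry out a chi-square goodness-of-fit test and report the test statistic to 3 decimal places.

7.571

Expected counts E_i = n·p_i: 210×0.19 = 39.9, 210×0.21 = 44.1, 210×0.13 = 27.3, 210×0.23 = 48.3, 210×0.24 = 50.4.
χ² = (44−39.9)²/39.9 + (58−44.1)²/44.1 + (25−27.3)²/27.3 + (42−48.3)²/48.3 + (41−50.4)²/50.4
   = 0.4213 + 4.3812 + 0.1938 + 0.8217 + 1.7532
Sum = 7.571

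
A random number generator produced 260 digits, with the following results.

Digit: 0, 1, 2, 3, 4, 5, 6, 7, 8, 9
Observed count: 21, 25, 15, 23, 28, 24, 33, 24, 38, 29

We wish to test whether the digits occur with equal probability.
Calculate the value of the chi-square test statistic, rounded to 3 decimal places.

Expected count for each of the 10 categories: 260/10 = 26.
cat         O        E   (O−E)²/E
0          21       26     0.9615
1          25       26     0.0385
2          15       26     4.6538
3          23       26     0.3462
4          28       26     0.1538
5          24       26     0.1538
6          33       26     1.8846
7          24       26     0.1538
8          38       26     5.5385
9          29       26     0.3462
Sum = 14.231

14.231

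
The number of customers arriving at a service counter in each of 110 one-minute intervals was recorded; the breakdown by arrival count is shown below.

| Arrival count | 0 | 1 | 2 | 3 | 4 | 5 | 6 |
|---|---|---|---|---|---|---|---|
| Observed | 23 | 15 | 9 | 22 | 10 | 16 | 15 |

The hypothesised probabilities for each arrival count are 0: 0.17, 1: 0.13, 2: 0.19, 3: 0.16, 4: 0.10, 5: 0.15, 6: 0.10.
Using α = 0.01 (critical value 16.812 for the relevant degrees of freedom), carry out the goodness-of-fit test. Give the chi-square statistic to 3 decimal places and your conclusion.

Expected counts E_i = n·p_i: 110×0.17 = 18.7, 110×0.13 = 14.3, 110×0.19 = 20.9, 110×0.16 = 17.6, 110×0.10 = 11, 110×0.15 = 16.5, 110×0.10 = 11.
cat         O        E   (O−E)²/E
0          23     18.7     0.9888
1          15     14.3     0.0343
2           9     20.9     6.7756
3          22     17.6     1.1000
4          10       11     0.0909
5          16     16.5     0.0152
6          15       11     1.4545
Sum = 10.459
df = 6. Since 10.459 < 16.812, we do not reject H₀.

10.459; do not reject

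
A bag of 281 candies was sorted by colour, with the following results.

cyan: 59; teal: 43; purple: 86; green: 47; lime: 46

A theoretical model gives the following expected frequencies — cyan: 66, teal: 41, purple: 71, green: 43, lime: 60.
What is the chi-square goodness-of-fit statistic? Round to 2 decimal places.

χ² = (59−66)²/66 + (43−41)²/41 + (86−71)²/71 + (47−43)²/43 + (46−60)²/60
   = 0.742 + 0.098 + 3.169 + 0.372 + 3.267
Sum = 7.65

7.65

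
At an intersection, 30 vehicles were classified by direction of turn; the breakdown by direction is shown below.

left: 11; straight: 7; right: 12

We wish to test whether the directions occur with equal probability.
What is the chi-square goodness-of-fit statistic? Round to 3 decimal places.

Under H₀ each category has probability 1/3, so each expected count is 30/3 = 10.
left: (11 − 10)²/10 = 1/10 = 0.1000
straight: (7 − 10)²/10 = 9/10 = 0.9000
right: (12 − 10)²/10 = 4/10 = 0.4000
Sum = 1.400

1.400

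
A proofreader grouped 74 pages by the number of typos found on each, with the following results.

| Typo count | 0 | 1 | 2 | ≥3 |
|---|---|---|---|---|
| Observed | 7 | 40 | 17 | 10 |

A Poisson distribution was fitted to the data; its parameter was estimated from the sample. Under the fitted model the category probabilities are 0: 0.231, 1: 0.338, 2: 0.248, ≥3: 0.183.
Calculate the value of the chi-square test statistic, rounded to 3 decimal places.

15.968

Expected counts E_i = n·p_i: 74×0.231 = 17.094, 74×0.338 = 25.012, 74×0.248 = 18.352, 74×0.183 = 13.542.
cat         O        E   (O−E)²/E
0           7   17.094     5.9605
1          40   25.012     8.9813
2          17   18.352     0.0996
≥3         10   13.542     0.9264
Sum = 15.968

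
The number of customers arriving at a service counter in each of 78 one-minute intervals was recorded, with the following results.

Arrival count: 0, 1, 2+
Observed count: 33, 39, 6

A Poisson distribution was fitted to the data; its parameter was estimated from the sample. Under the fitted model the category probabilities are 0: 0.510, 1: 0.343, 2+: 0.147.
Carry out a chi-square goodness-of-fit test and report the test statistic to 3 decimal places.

Expected counts E_i = n·p_i: 78×0.510 = 39.78, 78×0.343 = 26.754, 78×0.147 = 11.466.
cat         O        E   (O−E)²/E
0          33    39.78     1.1556
1          39   26.754     5.6053
2+          6   11.466     2.6057
Sum = 9.367

9.367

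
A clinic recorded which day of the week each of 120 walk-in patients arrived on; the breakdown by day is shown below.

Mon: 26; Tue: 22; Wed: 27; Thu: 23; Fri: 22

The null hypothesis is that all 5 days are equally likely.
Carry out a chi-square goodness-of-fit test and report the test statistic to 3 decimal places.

Under H₀ each category has probability 1/5, so each expected count is 120/5 = 24.
cat         O        E   (O−E)²/E
Mon        26       24     0.1667
Tue        22       24     0.1667
Wed        27       24     0.3750
Thu        23       24     0.0417
Fri        22       24     0.1667
Sum = 0.917

0.917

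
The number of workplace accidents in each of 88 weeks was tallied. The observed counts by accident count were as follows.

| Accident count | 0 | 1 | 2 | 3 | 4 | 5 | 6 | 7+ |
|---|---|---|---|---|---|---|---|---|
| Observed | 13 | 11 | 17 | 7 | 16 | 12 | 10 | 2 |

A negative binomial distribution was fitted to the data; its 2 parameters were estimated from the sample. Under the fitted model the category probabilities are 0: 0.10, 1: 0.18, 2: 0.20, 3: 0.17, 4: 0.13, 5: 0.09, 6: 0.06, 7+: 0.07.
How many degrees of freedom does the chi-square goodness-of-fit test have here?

There are k = 8 categories and 2 parameters estimated from the data, so df = 8 − 1 − 2 = 5.

5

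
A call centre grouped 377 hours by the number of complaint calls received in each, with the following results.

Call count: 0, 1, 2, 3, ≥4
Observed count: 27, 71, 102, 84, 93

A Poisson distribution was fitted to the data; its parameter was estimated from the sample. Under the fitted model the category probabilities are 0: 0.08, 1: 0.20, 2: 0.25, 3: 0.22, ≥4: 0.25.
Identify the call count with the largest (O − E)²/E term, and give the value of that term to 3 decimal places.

2, 0.637

Expected counts E_i = n·p_i: 377×0.08 = 30.16, 377×0.20 = 75.4, 377×0.25 = 94.25, 377×0.22 = 82.94, 377×0.25 = 94.25.
χ² = (27−30.16)²/30.16 + (71−75.4)²/75.4 + (102−94.25)²/94.25 + (84−82.94)²/82.94 + (93−94.25)²/94.25
   = 0.3311 + 0.2568 + 0.6373 + 0.0135 + 0.0166
The largest term is for 2: 0.637.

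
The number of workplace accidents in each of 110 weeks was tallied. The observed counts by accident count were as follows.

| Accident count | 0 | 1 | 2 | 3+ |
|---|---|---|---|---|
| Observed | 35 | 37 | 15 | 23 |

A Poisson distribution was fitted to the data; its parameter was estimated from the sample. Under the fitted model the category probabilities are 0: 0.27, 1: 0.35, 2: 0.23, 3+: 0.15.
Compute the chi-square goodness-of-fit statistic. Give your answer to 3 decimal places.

Expected counts E_i = n·p_i: 110×0.27 = 29.7, 110×0.35 = 38.5, 110×0.23 = 25.3, 110×0.15 = 16.5.
χ² = (35−29.7)²/29.7 + (37−38.5)²/38.5 + (15−25.3)²/25.3 + (23−16.5)²/16.5
   = 0.9458 + 0.0584 + 4.1933 + 2.5606
Sum = 7.758

7.758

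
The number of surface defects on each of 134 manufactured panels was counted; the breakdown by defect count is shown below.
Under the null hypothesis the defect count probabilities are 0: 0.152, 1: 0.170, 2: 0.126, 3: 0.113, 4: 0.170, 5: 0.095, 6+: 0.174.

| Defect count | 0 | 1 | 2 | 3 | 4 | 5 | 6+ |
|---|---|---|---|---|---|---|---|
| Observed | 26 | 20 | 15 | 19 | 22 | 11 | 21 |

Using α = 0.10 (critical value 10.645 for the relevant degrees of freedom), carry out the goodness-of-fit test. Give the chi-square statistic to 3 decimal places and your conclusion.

Expected counts E_i = n·p_i: 134×0.152 = 20.368, 134×0.170 = 22.78, 134×0.126 = 16.884, 134×0.113 = 15.142, 134×0.170 = 22.78, 134×0.095 = 12.73, 134×0.174 = 23.316.
χ² = (26−20.368)²/20.368 + (20−22.78)²/22.78 + (15−16.884)²/16.884 + (19−15.142)²/15.142 + (22−22.78)²/22.78 + (11−12.73)²/12.73 + (21−23.316)²/23.316
   = 1.5573 + 0.3393 + 0.2102 + 0.9830 + 0.0267 + 0.2351 + 0.2301
Sum = 3.582
df = 6. Since 3.582 < 10.645, we do not reject H₀.

3.582; do not reject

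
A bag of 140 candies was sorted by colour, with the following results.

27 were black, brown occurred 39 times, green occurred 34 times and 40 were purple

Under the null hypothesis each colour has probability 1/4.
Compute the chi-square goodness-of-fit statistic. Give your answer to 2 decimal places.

Expected count for each of the 4 categories: 140/4 = 35.
black: (27 − 35)²/35 = 64/35 = 1.829
brown: (39 − 35)²/35 = 16/35 = 0.457
green: (34 − 35)²/35 = 1/35 = 0.029
purple: (40 − 35)²/35 = 25/35 = 0.714
Sum = 3.03

3.03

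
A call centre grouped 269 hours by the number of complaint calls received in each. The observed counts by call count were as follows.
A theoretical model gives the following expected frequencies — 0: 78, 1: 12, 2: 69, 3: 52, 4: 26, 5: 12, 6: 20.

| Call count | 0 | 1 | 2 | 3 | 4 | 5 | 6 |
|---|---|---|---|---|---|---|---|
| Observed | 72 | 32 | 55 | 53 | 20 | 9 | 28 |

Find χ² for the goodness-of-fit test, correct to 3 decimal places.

χ² = (72−78)²/78 + (32−12)²/12 + (55−69)²/69 + (53−52)²/52 + (20−26)²/26 + (9−12)²/12 + (28−20)²/20
   = 0.4615 + 33.3333 + 2.8406 + 0.0192 + 1.3846 + 0.7500 + 3.2000
Sum = 41.989

41.989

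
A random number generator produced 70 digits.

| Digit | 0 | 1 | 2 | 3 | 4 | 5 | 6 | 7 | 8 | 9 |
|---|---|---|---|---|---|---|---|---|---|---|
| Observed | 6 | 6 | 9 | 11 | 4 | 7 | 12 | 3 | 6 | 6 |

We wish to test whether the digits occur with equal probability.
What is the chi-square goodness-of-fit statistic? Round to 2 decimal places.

10.57

Under H₀ each category has probability 1/10, so each expected count is 70/10 = 7.
cat         O        E   (O−E)²/E
0           6        7      0.143
1           6        7      0.143
2           9        7      0.571
3          11        7      2.286
4           4        7      1.286
5           7        7      0.000
6          12        7      3.571
7           3        7      2.286
8           6        7      0.143
9           6        7      0.143
Sum = 10.57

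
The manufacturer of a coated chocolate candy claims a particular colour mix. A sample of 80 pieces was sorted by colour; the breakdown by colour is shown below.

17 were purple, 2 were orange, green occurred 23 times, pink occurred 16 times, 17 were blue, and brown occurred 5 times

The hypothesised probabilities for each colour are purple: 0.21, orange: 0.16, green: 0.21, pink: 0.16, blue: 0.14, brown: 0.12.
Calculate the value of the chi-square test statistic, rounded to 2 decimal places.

Expected counts E_i = n·p_i: 80×0.21 = 16.8, 80×0.16 = 12.8, 80×0.21 = 16.8, 80×0.16 = 12.8, 80×0.14 = 11.2, 80×0.12 = 9.6.
purple: (17 − 16.8)²/16.8 = 0.04/16.8 = 0.002
orange: (2 − 12.8)²/12.8 = 116.64/12.8 = 9.113
green: (23 − 16.8)²/16.8 = 38.44/16.8 = 2.288
pink: (16 − 12.8)²/12.8 = 10.24/12.8 = 0.800
blue: (17 − 11.2)²/11.2 = 33.64/11.2 = 3.004
brown: (5 − 9.6)²/9.6 = 21.16/9.6 = 2.204
Sum = 17.41

17.41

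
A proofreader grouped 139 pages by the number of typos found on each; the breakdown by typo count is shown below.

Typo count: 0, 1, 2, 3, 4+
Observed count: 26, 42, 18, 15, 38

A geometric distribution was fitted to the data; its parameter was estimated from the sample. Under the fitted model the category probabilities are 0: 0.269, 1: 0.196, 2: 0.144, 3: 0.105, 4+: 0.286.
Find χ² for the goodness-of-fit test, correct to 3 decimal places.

Expected counts E_i = n·p_i: 139×0.269 = 37.391, 139×0.196 = 27.244, 139×0.144 = 20.016, 139×0.105 = 14.595, 139×0.286 = 39.754.
cat         O        E   (O−E)²/E
0          26   37.391     3.4702
1          42   27.244     7.9922
2          18   20.016     0.2031
3          15   14.595     0.0112
4+         38   39.754     0.0774
Sum = 11.754

11.754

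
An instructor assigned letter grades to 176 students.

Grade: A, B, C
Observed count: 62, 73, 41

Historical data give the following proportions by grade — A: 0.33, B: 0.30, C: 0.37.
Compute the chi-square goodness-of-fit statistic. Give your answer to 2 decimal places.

16.93

Expected counts E_i = n·p_i: 176×0.33 = 58.08, 176×0.30 = 52.8, 176×0.37 = 65.12.
χ² = (62−58.08)²/58.08 + (73−52.8)²/52.8 + (41−65.12)²/65.12
   = 0.265 + 7.728 + 8.934
Sum = 16.93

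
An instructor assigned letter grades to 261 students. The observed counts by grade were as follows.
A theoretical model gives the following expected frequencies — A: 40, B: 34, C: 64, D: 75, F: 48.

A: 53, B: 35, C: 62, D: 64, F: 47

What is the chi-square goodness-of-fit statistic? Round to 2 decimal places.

cat         O        E   (O−E)²/E
A          53       40      4.225
B          35       34      0.029
C          62       64      0.063
D          64       75      1.613
F          47       48      0.021
Sum = 5.95

5.95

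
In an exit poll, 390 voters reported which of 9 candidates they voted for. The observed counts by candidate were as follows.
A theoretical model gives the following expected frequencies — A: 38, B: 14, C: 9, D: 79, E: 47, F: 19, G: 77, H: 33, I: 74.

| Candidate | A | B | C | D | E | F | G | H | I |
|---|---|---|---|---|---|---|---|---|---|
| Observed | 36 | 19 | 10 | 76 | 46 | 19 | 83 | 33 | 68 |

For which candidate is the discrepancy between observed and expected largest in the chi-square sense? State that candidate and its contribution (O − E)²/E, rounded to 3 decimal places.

χ² = (36−38)²/38 + (19−14)²/14 + (10−9)²/9 + (76−79)²/79 + (46−47)²/47 + (19−19)²/19 + (83−77)²/77 + (33−33)²/33 + (68−74)²/74
   = 0.1053 + 1.7857 + 0.1111 + 0.1139 + 0.0213 + 0.0000 + 0.4675 + 0.0000 + 0.4865
The largest term is for B: 1.786.

B, 1.786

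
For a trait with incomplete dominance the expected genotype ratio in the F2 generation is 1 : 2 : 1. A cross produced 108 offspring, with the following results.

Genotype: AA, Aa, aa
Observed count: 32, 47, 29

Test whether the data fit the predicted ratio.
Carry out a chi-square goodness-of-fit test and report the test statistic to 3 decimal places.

Ratio total = 4. Expected counts: 108×1/4 = 27, 108×2/4 = 54, 108×1/4 = 27.
χ² = (32−27)²/27 + (47−54)²/54 + (29−27)²/27
   = 0.9259 + 0.9074 + 0.1481
Sum = 1.981

1.981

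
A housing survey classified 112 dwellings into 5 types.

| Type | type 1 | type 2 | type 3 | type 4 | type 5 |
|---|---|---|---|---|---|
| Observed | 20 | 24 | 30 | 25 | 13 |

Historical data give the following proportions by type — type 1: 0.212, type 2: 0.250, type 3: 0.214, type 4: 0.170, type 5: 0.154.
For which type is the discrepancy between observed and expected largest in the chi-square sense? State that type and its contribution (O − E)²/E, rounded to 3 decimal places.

type 4, 1.866

Expected counts E_i = n·p_i: 112×0.212 = 23.744, 112×0.250 = 28, 112×0.214 = 23.968, 112×0.170 = 19.04, 112×0.154 = 17.248.
type 1: (20 − 23.744)²/23.744 = 14.017536/23.744 = 0.5904
type 2: (24 − 28)²/28 = 16/28 = 0.5714
type 3: (30 − 23.968)²/23.968 = 36.385024/23.968 = 1.5181
type 4: (25 − 19.04)²/19.04 = 35.5216/19.04 = 1.8656
type 5: (13 − 17.248)²/17.248 = 18.045504/17.248 = 1.0462
The largest term is for type 4: 1.866.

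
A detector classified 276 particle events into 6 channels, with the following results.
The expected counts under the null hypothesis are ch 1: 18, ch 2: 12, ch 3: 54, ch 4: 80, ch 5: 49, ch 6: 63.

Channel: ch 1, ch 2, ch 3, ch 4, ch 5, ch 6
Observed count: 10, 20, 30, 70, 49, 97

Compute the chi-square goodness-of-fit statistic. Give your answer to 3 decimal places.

χ² = (10−18)²/18 + (20−12)²/12 + (30−54)²/54 + (70−80)²/80 + (49−49)²/49 + (97−63)²/63
   = 3.5556 + 5.3333 + 10.6667 + 1.2500 + 0.0000 + 18.3492
Sum = 39.155

39.155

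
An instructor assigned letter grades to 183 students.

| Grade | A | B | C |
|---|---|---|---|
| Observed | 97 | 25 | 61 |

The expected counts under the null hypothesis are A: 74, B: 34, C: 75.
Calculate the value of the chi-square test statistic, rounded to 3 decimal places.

χ² = (97−74)²/74 + (25−34)²/34 + (61−75)²/75
   = 7.1486 + 2.3824 + 2.6133
Sum = 12.144

12.144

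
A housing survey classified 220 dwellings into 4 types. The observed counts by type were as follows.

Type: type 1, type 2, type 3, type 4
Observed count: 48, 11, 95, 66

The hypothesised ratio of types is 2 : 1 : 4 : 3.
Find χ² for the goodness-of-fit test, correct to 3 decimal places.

6.420

Ratio total = 10. Expected counts: 220×2/10 = 44, 220×1/10 = 22, 220×4/10 = 88, 220×3/10 = 66.
χ² = (48−44)²/44 + (11−22)²/22 + (95−88)²/88 + (66−66)²/66
   = 0.3636 + 5.5000 + 0.5568 + 0.0000
Sum = 6.420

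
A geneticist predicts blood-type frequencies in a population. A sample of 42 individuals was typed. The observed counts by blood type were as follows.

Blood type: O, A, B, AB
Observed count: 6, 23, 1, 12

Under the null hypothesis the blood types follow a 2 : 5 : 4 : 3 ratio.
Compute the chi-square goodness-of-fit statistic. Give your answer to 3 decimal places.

15.350

Ratio total = 14. Expected counts: 42×2/14 = 6, 42×5/14 = 15, 42×4/14 = 12, 42×3/14 = 9.
O: (6 − 6)²/6 = 0/6 = 0.0000
A: (23 − 15)²/15 = 64/15 = 4.2667
B: (1 − 12)²/12 = 121/12 = 10.0833
AB: (12 − 9)²/9 = 9/9 = 1.0000
Sum = 15.350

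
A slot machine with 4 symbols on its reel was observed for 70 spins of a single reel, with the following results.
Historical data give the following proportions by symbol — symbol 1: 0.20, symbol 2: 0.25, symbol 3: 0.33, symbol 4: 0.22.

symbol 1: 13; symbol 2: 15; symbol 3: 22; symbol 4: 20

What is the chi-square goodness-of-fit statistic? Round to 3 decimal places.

1.855

Expected counts E_i = n·p_i: 70×0.20 = 14, 70×0.25 = 17.5, 70×0.33 = 23.1, 70×0.22 = 15.4.
χ² = (13−14)²/14 + (15−17.5)²/17.5 + (22−23.1)²/23.1 + (20−15.4)²/15.4
   = 0.0714 + 0.3571 + 0.0524 + 1.3740
Sum = 1.855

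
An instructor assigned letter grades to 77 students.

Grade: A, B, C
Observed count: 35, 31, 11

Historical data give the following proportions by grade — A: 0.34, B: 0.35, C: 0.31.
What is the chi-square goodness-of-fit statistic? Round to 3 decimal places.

Expected counts E_i = n·p_i: 77×0.34 = 26.18, 77×0.35 = 26.95, 77×0.31 = 23.87.
χ² = (35−26.18)²/26.18 + (31−26.95)²/26.95 + (11−23.87)²/23.87
   = 2.9714 + 0.6086 + 6.9391
Sum = 10.519

10.519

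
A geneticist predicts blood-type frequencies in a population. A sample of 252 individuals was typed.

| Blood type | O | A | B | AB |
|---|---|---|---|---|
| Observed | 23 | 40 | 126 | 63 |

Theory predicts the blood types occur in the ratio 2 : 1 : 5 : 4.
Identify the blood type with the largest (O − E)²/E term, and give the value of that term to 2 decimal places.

A, 17.19

Ratio total = 12. Expected counts: 252×2/12 = 42, 252×1/12 = 21, 252×5/12 = 105, 252×4/12 = 84.
O: (23 − 42)²/42 = 361/42 = 8.595
A: (40 − 21)²/21 = 361/21 = 17.190
B: (126 − 105)²/105 = 441/105 = 4.200
AB: (63 − 84)²/84 = 441/84 = 5.250
The largest term is for A: 17.19.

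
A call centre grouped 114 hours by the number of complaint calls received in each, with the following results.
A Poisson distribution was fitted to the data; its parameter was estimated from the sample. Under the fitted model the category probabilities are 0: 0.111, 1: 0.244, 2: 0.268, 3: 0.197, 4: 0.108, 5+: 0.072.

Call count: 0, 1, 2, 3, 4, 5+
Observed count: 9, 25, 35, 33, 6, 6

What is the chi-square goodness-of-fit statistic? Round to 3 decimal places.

10.766

Expected counts E_i = n·p_i: 114×0.111 = 12.654, 114×0.244 = 27.816, 114×0.268 = 30.552, 114×0.197 = 22.458, 114×0.108 = 12.312, 114×0.072 = 8.208.
cat         O        E   (O−E)²/E
0           9   12.654     1.0551
1          25   27.816     0.2851
2          35   30.552     0.6476
3          33   22.458     4.9485
4           6   12.312     3.2360
5+          6    8.208     0.5940
Sum = 10.766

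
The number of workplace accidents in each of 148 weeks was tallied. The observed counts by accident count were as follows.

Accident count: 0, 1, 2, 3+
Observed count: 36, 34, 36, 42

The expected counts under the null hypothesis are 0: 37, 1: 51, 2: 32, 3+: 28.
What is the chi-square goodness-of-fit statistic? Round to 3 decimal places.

13.194

cat         O        E   (O−E)²/E
0          36       37     0.0270
1          34       51     5.6667
2          36       32     0.5000
3+         42       28     7.0000
Sum = 13.194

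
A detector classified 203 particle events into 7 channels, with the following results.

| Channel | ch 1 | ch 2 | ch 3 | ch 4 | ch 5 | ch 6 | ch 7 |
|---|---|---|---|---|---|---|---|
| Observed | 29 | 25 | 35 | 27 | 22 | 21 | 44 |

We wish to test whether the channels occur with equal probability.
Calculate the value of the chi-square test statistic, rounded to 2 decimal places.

Under H₀ each category has probability 1/7, so each expected count is 203/7 = 29.
cat         O        E   (O−E)²/E
ch 1       29       29      0.000
ch 2       25       29      0.552
ch 3       35       29      1.241
ch 4       27       29      0.138
ch 5       22       29      1.690
ch 6       21       29      2.207
ch 7       44       29      7.759
Sum = 13.59

13.59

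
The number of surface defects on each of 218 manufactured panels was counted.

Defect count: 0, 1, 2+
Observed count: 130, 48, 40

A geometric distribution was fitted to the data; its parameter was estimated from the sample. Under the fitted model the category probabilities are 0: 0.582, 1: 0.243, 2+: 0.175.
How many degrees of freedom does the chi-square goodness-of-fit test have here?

1

There are k = 3 categories and 1 parameter estimated from the data, so df = 3 − 1 − 1 = 1.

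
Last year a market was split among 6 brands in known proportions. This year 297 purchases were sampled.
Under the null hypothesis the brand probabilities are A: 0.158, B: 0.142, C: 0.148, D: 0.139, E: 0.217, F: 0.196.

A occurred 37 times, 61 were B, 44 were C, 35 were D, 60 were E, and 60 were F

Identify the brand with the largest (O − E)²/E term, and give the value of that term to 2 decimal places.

Expected counts E_i = n·p_i: 297×0.158 = 46.926, 297×0.142 = 42.174, 297×0.148 = 43.956, 297×0.139 = 41.283, 297×0.217 = 64.449, 297×0.196 = 58.212.
A: (37 − 46.926)²/46.926 = 98.525476/46.926 = 2.100
B: (61 − 42.174)²/42.174 = 354.418276/42.174 = 8.404
C: (44 − 43.956)²/43.956 = 0.001936/43.956 = 0.000
D: (35 − 41.283)²/41.283 = 39.476089/41.283 = 0.956
E: (60 − 64.449)²/64.449 = 19.793601/64.449 = 0.307
F: (60 − 58.212)²/58.212 = 3.196944/58.212 = 0.055
The largest term is for B: 8.40.

B, 8.40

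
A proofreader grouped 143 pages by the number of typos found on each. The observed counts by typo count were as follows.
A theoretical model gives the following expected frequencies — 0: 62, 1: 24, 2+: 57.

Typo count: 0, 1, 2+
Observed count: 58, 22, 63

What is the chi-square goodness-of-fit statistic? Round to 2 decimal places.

cat         O        E   (O−E)²/E
0          58       62      0.258
1          22       24      0.167
2+         63       57      0.632
Sum = 1.06

1.06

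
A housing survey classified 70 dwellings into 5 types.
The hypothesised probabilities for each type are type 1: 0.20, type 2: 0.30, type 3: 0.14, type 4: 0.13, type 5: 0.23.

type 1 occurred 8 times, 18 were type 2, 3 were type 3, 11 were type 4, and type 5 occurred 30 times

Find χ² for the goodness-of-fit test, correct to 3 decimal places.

Expected counts E_i = n·p_i: 70×0.20 = 14, 70×0.30 = 21, 70×0.14 = 9.8, 70×0.13 = 9.1, 70×0.23 = 16.1.
χ² = (8−14)²/14 + (18−21)²/21 + (3−9.8)²/9.8 + (11−9.1)²/9.1 + (30−16.1)²/16.1
   = 2.5714 + 0.4286 + 4.7184 + 0.3967 + 12.0006
Sum = 20.116

20.116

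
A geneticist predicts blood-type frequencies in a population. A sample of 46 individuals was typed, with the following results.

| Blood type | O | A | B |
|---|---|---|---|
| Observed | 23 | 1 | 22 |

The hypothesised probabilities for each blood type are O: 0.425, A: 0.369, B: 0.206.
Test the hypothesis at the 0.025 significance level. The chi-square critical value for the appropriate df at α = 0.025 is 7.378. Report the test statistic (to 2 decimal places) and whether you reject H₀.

32.19; reject

Expected counts E_i = n·p_i: 46×0.425 = 19.55, 46×0.369 = 16.974, 46×0.206 = 9.476.
χ² = (23−19.55)²/19.55 + (1−16.974)²/16.974 + (22−9.476)²/9.476
   = 0.609 + 15.033 + 16.552
Sum = 32.19
df = 2. Since 32.19 > 7.378, we reject H₀.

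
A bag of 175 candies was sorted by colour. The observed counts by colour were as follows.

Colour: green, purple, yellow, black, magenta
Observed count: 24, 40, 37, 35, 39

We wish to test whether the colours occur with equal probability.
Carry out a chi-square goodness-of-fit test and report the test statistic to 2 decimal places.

Expected count for each of the 5 categories: 175/5 = 35.
cat          O        E   (O−E)²/E
green       24       35      3.457
purple      40       35      0.714
yellow      37       35      0.114
black       35       35      0.000
magenta     39       35      0.457
Sum = 4.74

4.74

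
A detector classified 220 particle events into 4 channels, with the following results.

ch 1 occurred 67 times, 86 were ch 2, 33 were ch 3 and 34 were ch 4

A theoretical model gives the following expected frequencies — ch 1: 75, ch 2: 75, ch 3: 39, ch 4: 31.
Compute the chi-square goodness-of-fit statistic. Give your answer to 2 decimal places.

3.68

χ² = (67−75)²/75 + (86−75)²/75 + (33−39)²/39 + (34−31)²/31
   = 0.853 + 1.613 + 0.923 + 0.290
Sum = 3.68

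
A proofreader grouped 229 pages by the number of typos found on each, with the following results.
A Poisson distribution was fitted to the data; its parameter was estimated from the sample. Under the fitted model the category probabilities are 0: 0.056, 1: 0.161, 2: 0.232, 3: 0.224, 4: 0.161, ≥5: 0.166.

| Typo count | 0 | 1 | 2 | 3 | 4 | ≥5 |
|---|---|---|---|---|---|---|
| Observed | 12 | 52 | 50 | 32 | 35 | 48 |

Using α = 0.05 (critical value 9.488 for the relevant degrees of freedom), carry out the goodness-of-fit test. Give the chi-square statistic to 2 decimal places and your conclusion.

16.42; reject

Expected counts E_i = n·p_i: 229×0.056 = 12.824, 229×0.161 = 36.869, 229×0.232 = 53.128, 229×0.224 = 51.296, 229×0.161 = 36.869, 229×0.166 = 38.014.
χ² = (12−12.824)²/12.824 + (52−36.869)²/36.869 + (50−53.128)²/53.128 + (32−51.296)²/51.296 + (35−36.869)²/36.869 + (48−38.014)²/38.014
   = 0.053 + 6.210 + 0.184 + 7.259 + 0.095 + 2.623
Sum = 16.42
df = 4. Since 16.42 > 9.488, we reject H₀.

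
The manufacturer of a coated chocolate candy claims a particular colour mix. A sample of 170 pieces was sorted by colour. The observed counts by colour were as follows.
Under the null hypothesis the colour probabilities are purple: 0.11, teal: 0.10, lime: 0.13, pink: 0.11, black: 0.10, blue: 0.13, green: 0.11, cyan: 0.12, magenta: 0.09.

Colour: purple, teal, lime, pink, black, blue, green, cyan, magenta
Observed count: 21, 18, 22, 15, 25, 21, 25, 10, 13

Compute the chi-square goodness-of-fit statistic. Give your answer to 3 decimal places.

12.664

Expected counts E_i = n·p_i: 170×0.11 = 18.7, 170×0.10 = 17, 170×0.13 = 22.1, 170×0.11 = 18.7, 170×0.10 = 17, 170×0.13 = 22.1, 170×0.11 = 18.7, 170×0.12 = 20.4, 170×0.09 = 15.3.
cat          O        E   (O−E)²/E
purple      21     18.7     0.2829
teal        18       17     0.0588
lime        22     22.1     0.0005
pink        15     18.7     0.7321
black       25       17     3.7647
blue        21     22.1     0.0548
green       25     18.7     2.1225
cyan        10     20.4     5.3020
magenta     13     15.3     0.3458
Sum = 12.664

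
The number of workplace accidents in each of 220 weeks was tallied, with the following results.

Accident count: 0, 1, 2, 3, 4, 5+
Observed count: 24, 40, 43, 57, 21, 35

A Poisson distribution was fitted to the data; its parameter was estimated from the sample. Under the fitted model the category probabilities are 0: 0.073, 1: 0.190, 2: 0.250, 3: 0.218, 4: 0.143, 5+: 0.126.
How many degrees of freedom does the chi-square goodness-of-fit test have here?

There are k = 6 categories and 1 parameter estimated from the data, so df = 6 − 1 − 1 = 4.

4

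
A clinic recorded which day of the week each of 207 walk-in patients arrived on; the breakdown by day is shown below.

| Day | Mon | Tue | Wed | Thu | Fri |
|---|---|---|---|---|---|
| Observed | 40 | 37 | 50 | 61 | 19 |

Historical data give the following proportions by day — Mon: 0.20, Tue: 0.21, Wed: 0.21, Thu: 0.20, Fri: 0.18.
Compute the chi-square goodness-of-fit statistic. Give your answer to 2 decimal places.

20.22

Expected counts E_i = n·p_i: 207×0.20 = 41.4, 207×0.21 = 43.47, 207×0.21 = 43.47, 207×0.20 = 41.4, 207×0.18 = 37.26.
cat         O        E   (O−E)²/E
Mon        40     41.4      0.047
Tue        37    43.47      0.963
Wed        50    43.47      0.981
Thu        61     41.4      9.279
Fri        19    37.26      8.949
Sum = 20.22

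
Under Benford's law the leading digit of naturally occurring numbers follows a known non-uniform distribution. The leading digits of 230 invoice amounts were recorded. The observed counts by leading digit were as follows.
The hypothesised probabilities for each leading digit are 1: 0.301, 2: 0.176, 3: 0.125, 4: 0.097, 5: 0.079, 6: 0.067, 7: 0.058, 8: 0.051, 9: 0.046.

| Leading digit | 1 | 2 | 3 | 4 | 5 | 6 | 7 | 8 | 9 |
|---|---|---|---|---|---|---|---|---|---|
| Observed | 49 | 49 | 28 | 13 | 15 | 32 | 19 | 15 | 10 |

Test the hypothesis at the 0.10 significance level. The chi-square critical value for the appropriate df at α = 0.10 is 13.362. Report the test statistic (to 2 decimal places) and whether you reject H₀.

33.37; reject

Expected counts E_i = n·p_i: 230×0.301 = 69.23, 230×0.176 = 40.48, 230×0.125 = 28.75, 230×0.097 = 22.31, 230×0.079 = 18.17, 230×0.067 = 15.41, 230×0.058 = 13.34, 230×0.051 = 11.73, 230×0.046 = 10.58.
χ² = (49−69.23)²/69.23 + (49−40.48)²/40.48 + (28−28.75)²/28.75 + (13−22.31)²/22.31 + (15−18.17)²/18.17 + (32−15.41)²/15.41 + (19−13.34)²/13.34 + (15−11.73)²/11.73 + (10−10.58)²/10.58
   = 5.911 + 1.793 + 0.020 + 3.885 + 0.553 + 17.860 + 2.401 + 0.912 + 0.032
Sum = 33.37
df = 8. Since 33.37 > 13.362, we reject H₀.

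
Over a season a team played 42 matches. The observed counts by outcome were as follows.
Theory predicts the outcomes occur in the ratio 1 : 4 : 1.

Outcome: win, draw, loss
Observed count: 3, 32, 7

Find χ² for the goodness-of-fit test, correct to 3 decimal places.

2.857

Ratio total = 6. Expected counts: 42×1/6 = 7, 42×4/6 = 28, 42×1/6 = 7.
win: (3 − 7)²/7 = 16/7 = 2.2857
draw: (32 − 28)²/28 = 16/28 = 0.5714
loss: (7 − 7)²/7 = 0/7 = 0.0000
Sum = 2.857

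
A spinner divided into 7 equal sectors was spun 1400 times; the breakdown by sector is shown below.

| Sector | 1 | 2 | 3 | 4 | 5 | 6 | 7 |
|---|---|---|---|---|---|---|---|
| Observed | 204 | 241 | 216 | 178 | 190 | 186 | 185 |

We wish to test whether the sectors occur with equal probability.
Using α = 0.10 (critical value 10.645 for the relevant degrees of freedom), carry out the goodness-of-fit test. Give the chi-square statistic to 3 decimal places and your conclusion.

Expected count for each of the 7 categories: 1400/7 = 200.
χ² = (204−200)²/200 + (241−200)²/200 + (216−200)²/200 + (178−200)²/200 + (190−200)²/200 + (186−200)²/200 + (185−200)²/200
   = 0.0800 + 8.4050 + 1.2800 + 2.4200 + 0.5000 + 0.9800 + 1.1250
Sum = 14.790
df = 6. Since 14.790 > 10.645, we reject H₀.

14.790; reject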